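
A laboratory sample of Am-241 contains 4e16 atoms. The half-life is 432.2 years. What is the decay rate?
A = λN = 6.415e13 decays/year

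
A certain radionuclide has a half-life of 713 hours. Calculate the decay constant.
λ = ln(2)/t½ = 9.722e-4 hour⁻¹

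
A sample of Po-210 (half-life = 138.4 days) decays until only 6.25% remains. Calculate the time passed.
t = t½ × log₂(N₀/N) = 553.6 days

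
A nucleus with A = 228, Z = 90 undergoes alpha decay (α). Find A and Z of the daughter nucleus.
Daughter: A = 224, Z = 88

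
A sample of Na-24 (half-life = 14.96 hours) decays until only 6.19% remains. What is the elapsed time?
t = t½ × log₂(N₀/N) = 60.05 hours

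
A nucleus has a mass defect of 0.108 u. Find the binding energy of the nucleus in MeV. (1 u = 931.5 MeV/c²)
B.E. = Δm × 931.5 = 100.6 MeV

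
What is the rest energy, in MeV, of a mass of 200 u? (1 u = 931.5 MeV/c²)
E = mc² = 1.863e5 MeV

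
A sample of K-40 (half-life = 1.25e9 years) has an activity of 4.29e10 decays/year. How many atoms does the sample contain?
N = A/λ = 7.736e19 atoms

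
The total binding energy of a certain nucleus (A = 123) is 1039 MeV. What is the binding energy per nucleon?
B.E./A = 1039/123 = 8.447 MeV/nucleon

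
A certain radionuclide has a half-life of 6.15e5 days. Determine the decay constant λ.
λ = ln(2)/t½ = 1.127e-6 day⁻¹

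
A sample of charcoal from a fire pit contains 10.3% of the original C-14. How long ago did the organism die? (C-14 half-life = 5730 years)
Age = t½ × log₂(1/ratio) = 18790 years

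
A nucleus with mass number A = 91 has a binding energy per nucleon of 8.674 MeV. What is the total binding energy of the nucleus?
B.E. = 8.674 × 91 = 789.3 MeV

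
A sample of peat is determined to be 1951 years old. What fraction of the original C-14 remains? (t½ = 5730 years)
N/N₀ = (1/2)^(t/t½) = 0.7898 = 79%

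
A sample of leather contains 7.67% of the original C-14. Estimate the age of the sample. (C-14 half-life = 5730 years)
Age = t½ × log₂(1/ratio) = 21230 years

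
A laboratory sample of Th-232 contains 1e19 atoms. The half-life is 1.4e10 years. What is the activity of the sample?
A = λN = 4.951e8 decays/year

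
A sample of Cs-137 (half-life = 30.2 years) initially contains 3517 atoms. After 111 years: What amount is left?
N = N₀(1/2)^(t/t½) = 275.3 atoms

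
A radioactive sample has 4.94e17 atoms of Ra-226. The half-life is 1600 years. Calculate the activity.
A = λN = 2.14e14 decays/year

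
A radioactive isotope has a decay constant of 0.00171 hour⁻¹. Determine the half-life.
t½ = ln(2)/λ = 405.3 hours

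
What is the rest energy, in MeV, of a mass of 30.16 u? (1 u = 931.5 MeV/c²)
E = mc² = 28090 MeV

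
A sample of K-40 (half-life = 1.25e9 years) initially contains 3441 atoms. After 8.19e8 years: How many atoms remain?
N = N₀(1/2)^(t/t½) = 2185 atoms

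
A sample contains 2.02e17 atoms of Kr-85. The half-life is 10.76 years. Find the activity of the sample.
A = λN = 1.301e16 decays/year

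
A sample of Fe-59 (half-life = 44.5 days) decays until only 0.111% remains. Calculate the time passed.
t = t½ × log₂(N₀/N) = 436.8 days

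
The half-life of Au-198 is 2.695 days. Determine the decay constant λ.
λ = ln(2)/t½ = 0.2572 day⁻¹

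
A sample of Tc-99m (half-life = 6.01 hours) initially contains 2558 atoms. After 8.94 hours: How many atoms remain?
N = N₀(1/2)^(t/t½) = 912.2 atoms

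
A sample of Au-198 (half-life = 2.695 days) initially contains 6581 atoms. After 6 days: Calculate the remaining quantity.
N = N₀(1/2)^(t/t½) = 1406 atoms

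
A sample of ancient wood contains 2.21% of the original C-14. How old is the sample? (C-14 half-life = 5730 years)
Age = t½ × log₂(1/ratio) = 31510 years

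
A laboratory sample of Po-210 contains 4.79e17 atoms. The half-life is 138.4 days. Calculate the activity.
A = λN = 2.399e15 decays/day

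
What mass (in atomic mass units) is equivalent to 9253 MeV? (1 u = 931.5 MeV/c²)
m = E/c² = 9.933 u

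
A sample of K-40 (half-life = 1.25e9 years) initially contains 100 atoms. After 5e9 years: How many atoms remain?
N = N₀(1/2)^(t/t½) = 6.25 atoms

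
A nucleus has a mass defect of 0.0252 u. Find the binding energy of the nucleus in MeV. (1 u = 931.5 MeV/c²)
B.E. = Δm × 931.5 = 23.47 MeV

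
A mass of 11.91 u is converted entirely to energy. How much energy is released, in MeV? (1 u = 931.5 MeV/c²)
E = mc² = 11090 MeV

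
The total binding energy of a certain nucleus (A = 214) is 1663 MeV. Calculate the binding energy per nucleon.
B.E./A = 1663/214 = 7.771 MeV/nucleon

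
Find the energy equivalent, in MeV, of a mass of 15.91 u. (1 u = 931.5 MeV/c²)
E = mc² = 14820 MeV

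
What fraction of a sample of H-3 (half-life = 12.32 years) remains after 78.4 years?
N/N₀ = (1/2)^(t/t½) = 0.01214 = 1.21%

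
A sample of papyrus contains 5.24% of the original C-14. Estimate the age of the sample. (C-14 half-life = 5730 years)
Age = t½ × log₂(1/ratio) = 24380 years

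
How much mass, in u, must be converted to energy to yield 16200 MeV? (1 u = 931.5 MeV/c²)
m = E/c² = 17.39 u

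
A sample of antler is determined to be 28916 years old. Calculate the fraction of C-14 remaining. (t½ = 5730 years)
N/N₀ = (1/2)^(t/t½) = 0.03026 = 3.03%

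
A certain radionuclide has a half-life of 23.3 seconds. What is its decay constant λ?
λ = ln(2)/t½ = 0.02975 second⁻¹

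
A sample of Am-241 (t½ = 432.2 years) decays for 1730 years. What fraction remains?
N/N₀ = (1/2)^(t/t½) = 0.06238 = 6.24%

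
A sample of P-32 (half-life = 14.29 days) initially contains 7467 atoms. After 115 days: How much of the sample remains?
N = N₀(1/2)^(t/t½) = 28.22 atoms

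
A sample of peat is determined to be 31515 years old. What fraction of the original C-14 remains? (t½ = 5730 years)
N/N₀ = (1/2)^(t/t½) = 0.0221 = 2.21%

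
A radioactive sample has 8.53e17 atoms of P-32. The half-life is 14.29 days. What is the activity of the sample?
A = λN = 4.138e16 decays/day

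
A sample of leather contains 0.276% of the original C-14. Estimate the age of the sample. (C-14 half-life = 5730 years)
Age = t½ × log₂(1/ratio) = 48710 years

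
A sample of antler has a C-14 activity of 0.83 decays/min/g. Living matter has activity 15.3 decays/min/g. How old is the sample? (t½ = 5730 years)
Age = t½ × log₂(A₀/A) = 24090 years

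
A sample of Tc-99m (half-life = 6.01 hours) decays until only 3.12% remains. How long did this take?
t = t½ × log₂(N₀/N) = 30.06 hours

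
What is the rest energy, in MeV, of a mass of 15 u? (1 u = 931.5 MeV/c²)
E = mc² = 13970 MeV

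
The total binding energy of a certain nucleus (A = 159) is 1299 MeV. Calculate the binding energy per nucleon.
B.E./A = 1299/159 = 8.17 MeV/nucleon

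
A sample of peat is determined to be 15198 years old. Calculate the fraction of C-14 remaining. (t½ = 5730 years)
N/N₀ = (1/2)^(t/t½) = 0.1591 = 15.9%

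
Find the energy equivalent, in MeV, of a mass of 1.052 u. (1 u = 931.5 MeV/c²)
E = mc² = 979.9 MeV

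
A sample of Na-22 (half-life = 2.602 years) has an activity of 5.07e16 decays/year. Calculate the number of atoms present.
N = A/λ = 1.903e17 atoms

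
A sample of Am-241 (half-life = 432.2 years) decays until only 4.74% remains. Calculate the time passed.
t = t½ × log₂(N₀/N) = 1901 years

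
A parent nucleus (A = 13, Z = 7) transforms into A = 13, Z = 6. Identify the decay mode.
ΔA = 0, ΔZ = -1 ⇒ beta-plus decay (β⁺) or electron capture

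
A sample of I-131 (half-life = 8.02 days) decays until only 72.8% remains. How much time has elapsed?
t = t½ × log₂(N₀/N) = 3.673 days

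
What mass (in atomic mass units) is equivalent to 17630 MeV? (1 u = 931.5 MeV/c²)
m = E/c² = 18.93 u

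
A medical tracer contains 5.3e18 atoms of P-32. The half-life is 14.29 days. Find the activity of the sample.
A = λN = 2.571e17 decays/day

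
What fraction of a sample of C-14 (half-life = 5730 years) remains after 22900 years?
N/N₀ = (1/2)^(t/t½) = 0.06265 = 6.27%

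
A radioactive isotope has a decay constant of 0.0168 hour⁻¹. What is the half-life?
t½ = ln(2)/λ = 41.26 hours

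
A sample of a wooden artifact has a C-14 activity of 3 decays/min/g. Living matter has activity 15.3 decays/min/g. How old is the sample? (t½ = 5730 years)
Age = t½ × log₂(A₀/A) = 13470 years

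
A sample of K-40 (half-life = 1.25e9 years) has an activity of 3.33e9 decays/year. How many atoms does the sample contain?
N = A/λ = 6.005e18 atoms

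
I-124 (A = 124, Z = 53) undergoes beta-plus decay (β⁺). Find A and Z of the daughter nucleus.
Daughter: A = 124, Z = 52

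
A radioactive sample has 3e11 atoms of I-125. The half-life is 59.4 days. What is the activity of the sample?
A = λN = 3.501e9 decays/day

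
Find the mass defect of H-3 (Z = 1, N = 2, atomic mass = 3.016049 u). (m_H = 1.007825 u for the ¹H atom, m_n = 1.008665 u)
Δm = Z·m_H + N·m_n − M = 0.009106 u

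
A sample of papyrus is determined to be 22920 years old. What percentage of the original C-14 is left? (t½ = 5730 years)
N/N₀ = (1/2)^(t/t½) = 0.0625 = 6.25%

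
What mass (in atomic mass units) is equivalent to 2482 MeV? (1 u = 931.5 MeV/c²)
m = E/c² = 2.665 u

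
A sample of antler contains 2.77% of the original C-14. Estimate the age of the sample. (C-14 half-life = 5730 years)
Age = t½ × log₂(1/ratio) = 29650 years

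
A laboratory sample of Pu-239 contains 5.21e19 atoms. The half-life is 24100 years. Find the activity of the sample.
A = λN = 1.498e15 decays/year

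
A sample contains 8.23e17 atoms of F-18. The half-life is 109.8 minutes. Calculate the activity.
A = λN = 5.195e15 decays/minute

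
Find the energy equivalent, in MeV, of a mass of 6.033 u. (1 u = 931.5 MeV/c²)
E = mc² = 5620 MeV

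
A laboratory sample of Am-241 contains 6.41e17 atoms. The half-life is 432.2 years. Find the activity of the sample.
A = λN = 1.028e15 decays/year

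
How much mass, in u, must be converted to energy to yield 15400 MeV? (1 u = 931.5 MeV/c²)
m = E/c² = 16.53 u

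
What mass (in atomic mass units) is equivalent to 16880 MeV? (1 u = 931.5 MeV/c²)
m = E/c² = 18.12 u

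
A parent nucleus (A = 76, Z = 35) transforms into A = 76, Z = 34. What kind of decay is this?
ΔA = 0, ΔZ = -1 ⇒ beta-plus decay (β⁺) or electron capture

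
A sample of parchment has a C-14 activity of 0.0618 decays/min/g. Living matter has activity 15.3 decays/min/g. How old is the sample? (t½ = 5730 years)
Age = t½ × log₂(A₀/A) = 45560 years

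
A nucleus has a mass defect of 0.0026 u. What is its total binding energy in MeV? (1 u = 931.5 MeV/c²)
B.E. = Δm × 931.5 = 2.422 MeV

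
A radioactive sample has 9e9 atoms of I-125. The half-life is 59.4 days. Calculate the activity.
A = λN = 1.05e8 decays/day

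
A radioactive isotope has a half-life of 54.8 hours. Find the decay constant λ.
λ = ln(2)/t½ = 0.01265 hour⁻¹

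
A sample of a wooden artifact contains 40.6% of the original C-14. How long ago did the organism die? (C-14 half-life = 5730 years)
Age = t½ × log₂(1/ratio) = 7452 years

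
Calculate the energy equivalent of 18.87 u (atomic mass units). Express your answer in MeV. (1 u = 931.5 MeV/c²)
E = mc² = 17580 MeV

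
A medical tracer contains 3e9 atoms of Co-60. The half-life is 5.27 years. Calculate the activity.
A = λN = 3.946e8 decays/year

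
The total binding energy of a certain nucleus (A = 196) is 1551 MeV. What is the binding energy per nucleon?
B.E./A = 1551/196 = 7.913 MeV/nucleon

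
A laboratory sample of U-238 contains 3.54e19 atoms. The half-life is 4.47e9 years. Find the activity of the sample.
A = λN = 5.489e9 decays/year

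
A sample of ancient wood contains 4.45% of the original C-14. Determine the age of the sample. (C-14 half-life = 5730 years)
Age = t½ × log₂(1/ratio) = 25730 years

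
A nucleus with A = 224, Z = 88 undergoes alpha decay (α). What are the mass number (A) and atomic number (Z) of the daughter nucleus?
Daughter: A = 220, Z = 86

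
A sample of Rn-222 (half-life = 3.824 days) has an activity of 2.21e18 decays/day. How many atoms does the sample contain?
N = A/λ = 1.219e19 atoms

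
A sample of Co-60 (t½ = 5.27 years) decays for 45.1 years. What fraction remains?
N/N₀ = (1/2)^(t/t½) = 0.002654 = 0.265%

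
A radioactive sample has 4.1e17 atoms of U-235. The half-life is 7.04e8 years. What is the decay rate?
A = λN = 4.037e8 decays/year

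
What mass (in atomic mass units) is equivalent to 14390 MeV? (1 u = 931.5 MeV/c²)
m = E/c² = 15.45 u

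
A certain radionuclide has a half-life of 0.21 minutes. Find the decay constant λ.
λ = ln(2)/t½ = 3.301 minute⁻¹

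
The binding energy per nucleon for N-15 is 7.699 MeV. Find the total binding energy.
B.E. = 7.699 × 15 = 115.5 MeV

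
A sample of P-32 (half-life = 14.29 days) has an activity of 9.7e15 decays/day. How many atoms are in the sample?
N = A/λ = 2e17 atoms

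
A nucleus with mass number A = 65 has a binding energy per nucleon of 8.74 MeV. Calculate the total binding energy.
B.E. = 8.74 × 65 = 568.1 MeV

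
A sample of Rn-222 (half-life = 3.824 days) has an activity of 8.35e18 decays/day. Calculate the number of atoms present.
N = A/λ = 4.607e19 atoms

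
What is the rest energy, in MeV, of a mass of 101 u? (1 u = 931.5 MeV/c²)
E = mc² = 94080 MeV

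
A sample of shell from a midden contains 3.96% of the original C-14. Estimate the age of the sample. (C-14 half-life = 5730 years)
Age = t½ × log₂(1/ratio) = 26690 years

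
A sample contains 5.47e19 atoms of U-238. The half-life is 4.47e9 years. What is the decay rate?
A = λN = 8.482e9 decays/year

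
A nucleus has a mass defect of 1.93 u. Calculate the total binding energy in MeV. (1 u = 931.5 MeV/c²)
B.E. = Δm × 931.5 = 1798 MeV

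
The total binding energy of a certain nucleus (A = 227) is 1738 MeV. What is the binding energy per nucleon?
B.E./A = 1738/227 = 7.656 MeV/nucleon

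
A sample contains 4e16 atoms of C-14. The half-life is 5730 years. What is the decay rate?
A = λN = 4.839e12 decays/year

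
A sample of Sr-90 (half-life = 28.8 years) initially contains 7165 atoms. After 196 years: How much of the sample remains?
N = N₀(1/2)^(t/t½) = 64.05 atoms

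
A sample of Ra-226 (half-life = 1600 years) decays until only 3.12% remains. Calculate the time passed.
t = t½ × log₂(N₀/N) = 8004 years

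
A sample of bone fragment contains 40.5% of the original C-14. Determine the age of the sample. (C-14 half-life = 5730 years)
Age = t½ × log₂(1/ratio) = 7472 years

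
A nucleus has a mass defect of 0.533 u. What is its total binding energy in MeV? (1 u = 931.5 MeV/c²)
B.E. = Δm × 931.5 = 496.5 MeV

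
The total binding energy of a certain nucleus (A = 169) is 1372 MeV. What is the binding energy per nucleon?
B.E./A = 1372/169 = 8.118 MeV/nucleon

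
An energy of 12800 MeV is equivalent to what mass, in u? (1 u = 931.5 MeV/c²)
m = E/c² = 13.74 u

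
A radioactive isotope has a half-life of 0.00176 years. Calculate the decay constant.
λ = ln(2)/t½ = 393.8 year⁻¹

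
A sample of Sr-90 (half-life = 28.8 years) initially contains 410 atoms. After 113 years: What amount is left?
N = N₀(1/2)^(t/t½) = 27.02 atoms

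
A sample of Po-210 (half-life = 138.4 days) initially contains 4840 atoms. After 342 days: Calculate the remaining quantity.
N = N₀(1/2)^(t/t½) = 872.9 atoms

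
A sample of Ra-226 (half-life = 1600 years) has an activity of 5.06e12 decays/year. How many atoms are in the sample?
N = A/λ = 1.168e16 atoms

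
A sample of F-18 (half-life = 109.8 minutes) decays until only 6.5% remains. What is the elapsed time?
t = t½ × log₂(N₀/N) = 433 minutes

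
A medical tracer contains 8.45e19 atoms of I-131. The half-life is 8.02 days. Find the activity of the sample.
A = λN = 7.303e18 decays/day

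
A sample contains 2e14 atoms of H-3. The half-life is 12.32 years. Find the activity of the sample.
A = λN = 1.125e13 decays/year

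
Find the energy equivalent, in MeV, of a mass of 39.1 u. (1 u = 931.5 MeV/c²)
E = mc² = 36420 MeV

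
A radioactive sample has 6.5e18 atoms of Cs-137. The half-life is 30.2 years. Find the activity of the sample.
A = λN = 1.492e17 decays/year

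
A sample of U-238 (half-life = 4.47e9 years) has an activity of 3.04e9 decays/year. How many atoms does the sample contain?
N = A/λ = 1.96e19 atoms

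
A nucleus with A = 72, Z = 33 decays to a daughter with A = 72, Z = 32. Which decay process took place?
ΔA = 0, ΔZ = -1 ⇒ beta-plus decay (β⁺) or electron capture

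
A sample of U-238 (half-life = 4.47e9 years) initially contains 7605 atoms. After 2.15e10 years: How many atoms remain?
N = N₀(1/2)^(t/t½) = 271.1 atoms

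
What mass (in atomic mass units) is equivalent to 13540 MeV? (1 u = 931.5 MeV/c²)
m = E/c² = 14.54 u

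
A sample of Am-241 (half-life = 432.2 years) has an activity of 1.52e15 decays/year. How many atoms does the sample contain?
N = A/λ = 9.478e17 atoms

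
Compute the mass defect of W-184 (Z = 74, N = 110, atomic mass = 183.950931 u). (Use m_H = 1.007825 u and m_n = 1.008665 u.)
Δm = Z·m_H + N·m_n − M = 1.581 u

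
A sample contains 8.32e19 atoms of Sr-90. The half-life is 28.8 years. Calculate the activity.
A = λN = 2.002e18 decays/year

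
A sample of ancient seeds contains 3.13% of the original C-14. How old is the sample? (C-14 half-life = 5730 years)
Age = t½ × log₂(1/ratio) = 28640 years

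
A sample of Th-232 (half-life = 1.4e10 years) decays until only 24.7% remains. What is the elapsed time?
t = t½ × log₂(N₀/N) = 2.824e10 years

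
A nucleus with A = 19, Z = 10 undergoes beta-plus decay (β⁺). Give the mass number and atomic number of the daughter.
Daughter: A = 19, Z = 9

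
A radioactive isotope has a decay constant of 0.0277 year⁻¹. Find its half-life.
t½ = ln(2)/λ = 25.02 years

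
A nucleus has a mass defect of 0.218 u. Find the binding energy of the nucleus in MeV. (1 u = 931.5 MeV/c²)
B.E. = Δm × 931.5 = 203.1 MeV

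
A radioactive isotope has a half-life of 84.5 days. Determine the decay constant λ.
λ = ln(2)/t½ = 0.008203 day⁻¹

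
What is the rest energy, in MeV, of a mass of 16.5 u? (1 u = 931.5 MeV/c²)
E = mc² = 15370 MeV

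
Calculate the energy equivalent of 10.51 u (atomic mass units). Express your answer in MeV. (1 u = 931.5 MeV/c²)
E = mc² = 9790 MeV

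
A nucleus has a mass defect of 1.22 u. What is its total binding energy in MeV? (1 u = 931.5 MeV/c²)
B.E. = Δm × 931.5 = 1136 MeV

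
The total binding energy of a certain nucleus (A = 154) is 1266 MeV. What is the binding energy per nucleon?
B.E./A = 1266/154 = 8.221 MeV/nucleon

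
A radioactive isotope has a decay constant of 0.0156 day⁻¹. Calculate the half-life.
t½ = ln(2)/λ = 44.43 days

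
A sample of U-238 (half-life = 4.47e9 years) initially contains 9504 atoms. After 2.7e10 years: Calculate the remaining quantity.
N = N₀(1/2)^(t/t½) = 144.4 atoms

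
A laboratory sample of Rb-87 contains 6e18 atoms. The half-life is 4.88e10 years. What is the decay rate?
A = λN = 8.522e7 decays/year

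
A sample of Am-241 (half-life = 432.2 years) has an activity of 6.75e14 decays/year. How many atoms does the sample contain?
N = A/λ = 4.209e17 atoms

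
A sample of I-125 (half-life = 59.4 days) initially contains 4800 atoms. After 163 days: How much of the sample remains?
N = N₀(1/2)^(t/t½) = 716.4 atoms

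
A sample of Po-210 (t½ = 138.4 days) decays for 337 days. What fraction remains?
N/N₀ = (1/2)^(t/t½) = 0.1849 = 18.5%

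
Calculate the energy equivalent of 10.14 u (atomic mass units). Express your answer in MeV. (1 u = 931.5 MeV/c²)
E = mc² = 9445 MeV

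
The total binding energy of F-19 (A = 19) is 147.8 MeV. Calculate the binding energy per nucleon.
B.E./A = 147.8/19 = 7.779 MeV/nucleon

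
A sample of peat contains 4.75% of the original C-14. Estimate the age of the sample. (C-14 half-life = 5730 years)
Age = t½ × log₂(1/ratio) = 25190 years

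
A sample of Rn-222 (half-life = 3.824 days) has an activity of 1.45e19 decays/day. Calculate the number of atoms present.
N = A/λ = 7.999e19 atoms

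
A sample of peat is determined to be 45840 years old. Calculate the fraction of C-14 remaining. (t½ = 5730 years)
N/N₀ = (1/2)^(t/t½) = 0.003906 = 0.391%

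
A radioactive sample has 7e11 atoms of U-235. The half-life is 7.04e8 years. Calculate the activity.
A = λN = 689.2 decays/year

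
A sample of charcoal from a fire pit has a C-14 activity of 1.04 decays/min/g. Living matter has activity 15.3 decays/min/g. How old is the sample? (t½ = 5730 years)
Age = t½ × log₂(A₀/A) = 22230 years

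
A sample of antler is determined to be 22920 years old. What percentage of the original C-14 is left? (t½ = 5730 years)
N/N₀ = (1/2)^(t/t½) = 0.0625 = 6.25%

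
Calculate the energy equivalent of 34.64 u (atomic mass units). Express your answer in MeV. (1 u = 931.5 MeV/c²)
E = mc² = 32270 MeV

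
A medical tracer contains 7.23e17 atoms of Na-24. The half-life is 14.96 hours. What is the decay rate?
A = λN = 3.35e16 decays/hour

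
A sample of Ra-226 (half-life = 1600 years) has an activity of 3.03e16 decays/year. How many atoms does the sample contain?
N = A/λ = 6.994e19 atoms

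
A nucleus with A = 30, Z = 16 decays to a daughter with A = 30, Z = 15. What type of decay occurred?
ΔA = 0, ΔZ = -1 ⇒ beta-plus decay (β⁺) or electron capture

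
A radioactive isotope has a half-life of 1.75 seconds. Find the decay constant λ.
λ = ln(2)/t½ = 0.3961 second⁻¹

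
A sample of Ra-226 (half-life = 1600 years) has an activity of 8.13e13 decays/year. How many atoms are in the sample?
N = A/λ = 1.877e17 atoms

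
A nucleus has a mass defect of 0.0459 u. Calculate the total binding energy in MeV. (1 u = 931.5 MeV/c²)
B.E. = Δm × 931.5 = 42.76 MeV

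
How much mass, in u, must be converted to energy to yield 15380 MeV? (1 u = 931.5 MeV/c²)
m = E/c² = 16.51 u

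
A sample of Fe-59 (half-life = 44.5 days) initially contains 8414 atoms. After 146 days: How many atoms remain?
N = N₀(1/2)^(t/t½) = 865.7 atoms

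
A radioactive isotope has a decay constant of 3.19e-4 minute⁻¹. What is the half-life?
t½ = ln(2)/λ = 2173 minutes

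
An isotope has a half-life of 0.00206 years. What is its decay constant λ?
λ = ln(2)/t½ = 336.5 year⁻¹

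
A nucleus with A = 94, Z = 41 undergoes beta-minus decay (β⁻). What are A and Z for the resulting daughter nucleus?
Daughter: A = 94, Z = 42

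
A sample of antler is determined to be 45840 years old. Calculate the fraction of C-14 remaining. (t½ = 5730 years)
N/N₀ = (1/2)^(t/t½) = 0.003906 = 0.391%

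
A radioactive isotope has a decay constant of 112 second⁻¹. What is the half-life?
t½ = ln(2)/λ = 0.006189 seconds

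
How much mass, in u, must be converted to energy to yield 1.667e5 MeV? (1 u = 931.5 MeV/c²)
m = E/c² = 179 u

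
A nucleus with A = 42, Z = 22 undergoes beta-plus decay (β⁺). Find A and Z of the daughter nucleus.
Daughter: A = 42, Z = 21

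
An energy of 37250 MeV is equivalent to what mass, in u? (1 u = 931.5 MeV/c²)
m = E/c² = 39.99 u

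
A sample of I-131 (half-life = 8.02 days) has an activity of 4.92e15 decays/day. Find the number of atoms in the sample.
N = A/λ = 5.693e16 atoms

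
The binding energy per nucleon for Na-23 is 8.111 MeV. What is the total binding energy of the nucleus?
B.E. = 8.111 × 23 = 186.6 MeV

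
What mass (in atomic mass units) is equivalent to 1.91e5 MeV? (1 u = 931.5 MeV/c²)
m = E/c² = 205 u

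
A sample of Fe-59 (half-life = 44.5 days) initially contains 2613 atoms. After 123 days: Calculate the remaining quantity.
N = N₀(1/2)^(t/t½) = 384.7 atoms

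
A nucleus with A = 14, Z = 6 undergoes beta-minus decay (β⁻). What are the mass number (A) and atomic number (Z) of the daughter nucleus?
Daughter: A = 14, Z = 7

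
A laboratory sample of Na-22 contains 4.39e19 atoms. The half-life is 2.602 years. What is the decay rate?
A = λN = 1.169e19 decays/year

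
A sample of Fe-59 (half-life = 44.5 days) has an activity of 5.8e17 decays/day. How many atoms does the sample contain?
N = A/λ = 3.724e19 atoms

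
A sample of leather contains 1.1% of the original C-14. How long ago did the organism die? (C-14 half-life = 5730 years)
Age = t½ × log₂(1/ratio) = 37280 years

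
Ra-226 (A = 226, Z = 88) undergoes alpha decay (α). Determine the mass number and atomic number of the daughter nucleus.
Daughter: A = 222, Z = 86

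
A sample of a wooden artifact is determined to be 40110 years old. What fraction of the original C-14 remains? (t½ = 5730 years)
N/N₀ = (1/2)^(t/t½) = 0.007812 = 0.781%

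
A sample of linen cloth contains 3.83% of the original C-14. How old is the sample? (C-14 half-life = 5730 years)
Age = t½ × log₂(1/ratio) = 26970 years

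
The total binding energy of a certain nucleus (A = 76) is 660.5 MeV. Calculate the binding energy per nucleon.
B.E./A = 660.5/76 = 8.691 MeV/nucleon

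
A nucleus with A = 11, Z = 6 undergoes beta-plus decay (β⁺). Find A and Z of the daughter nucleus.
Daughter: A = 11, Z = 5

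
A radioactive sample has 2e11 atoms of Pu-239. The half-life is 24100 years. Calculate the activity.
A = λN = 5.752e6 decays/year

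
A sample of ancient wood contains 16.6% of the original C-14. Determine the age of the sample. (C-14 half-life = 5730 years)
Age = t½ × log₂(1/ratio) = 14840 years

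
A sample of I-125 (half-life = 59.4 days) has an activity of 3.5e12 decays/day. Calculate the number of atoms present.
N = A/λ = 2.999e14 atoms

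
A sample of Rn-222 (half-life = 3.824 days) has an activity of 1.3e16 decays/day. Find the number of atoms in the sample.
N = A/λ = 7.172e16 atoms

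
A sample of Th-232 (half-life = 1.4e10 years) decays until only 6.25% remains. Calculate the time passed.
t = t½ × log₂(N₀/N) = 5.6e10 years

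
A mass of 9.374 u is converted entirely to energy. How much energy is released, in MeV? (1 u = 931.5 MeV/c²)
E = mc² = 8732 MeV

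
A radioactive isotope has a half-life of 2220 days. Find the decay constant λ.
λ = ln(2)/t½ = 3.122e-4 day⁻¹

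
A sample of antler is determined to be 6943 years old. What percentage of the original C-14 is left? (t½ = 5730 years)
N/N₀ = (1/2)^(t/t½) = 0.4318 = 43.2%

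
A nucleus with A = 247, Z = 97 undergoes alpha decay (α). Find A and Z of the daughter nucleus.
Daughter: A = 243, Z = 95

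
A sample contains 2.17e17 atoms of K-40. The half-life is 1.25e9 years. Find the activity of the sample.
A = λN = 1.203e8 decays/year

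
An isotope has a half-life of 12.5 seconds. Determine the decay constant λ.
λ = ln(2)/t½ = 0.05545 second⁻¹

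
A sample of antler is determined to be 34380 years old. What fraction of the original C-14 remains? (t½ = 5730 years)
N/N₀ = (1/2)^(t/t½) = 0.01562 = 1.56%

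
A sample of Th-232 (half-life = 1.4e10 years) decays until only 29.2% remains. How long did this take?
t = t½ × log₂(N₀/N) = 2.486e10 years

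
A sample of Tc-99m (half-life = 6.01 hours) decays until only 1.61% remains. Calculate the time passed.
t = t½ × log₂(N₀/N) = 35.8 hours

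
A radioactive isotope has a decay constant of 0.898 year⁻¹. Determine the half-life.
t½ = ln(2)/λ = 0.7719 years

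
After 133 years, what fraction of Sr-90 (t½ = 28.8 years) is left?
N/N₀ = (1/2)^(t/t½) = 0.04072 = 4.07%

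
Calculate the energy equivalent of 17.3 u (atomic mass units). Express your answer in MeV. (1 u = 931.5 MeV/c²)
E = mc² = 16110 MeV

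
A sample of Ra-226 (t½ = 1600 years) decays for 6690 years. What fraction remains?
N/N₀ = (1/2)^(t/t½) = 0.05512 = 5.51%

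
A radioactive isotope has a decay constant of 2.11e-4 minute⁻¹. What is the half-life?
t½ = ln(2)/λ = 3285 minutes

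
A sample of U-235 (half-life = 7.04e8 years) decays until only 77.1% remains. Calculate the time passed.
t = t½ × log₂(N₀/N) = 2.641e8 years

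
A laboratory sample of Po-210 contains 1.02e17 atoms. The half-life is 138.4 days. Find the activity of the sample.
A = λN = 5.108e14 decays/day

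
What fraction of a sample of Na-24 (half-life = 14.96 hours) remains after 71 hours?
N/N₀ = (1/2)^(t/t½) = 0.03727 = 3.73%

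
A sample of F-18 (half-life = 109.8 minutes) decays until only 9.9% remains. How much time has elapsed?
t = t½ × log₂(N₀/N) = 366.3 minutes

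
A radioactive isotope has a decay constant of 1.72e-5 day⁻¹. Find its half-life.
t½ = ln(2)/λ = 40300 days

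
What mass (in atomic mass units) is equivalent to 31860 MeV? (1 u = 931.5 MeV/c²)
m = E/c² = 34.2 u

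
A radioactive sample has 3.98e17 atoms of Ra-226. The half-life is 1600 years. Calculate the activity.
A = λN = 1.724e14 decays/year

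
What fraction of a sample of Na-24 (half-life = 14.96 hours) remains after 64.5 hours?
N/N₀ = (1/2)^(t/t½) = 0.05036 = 5.04%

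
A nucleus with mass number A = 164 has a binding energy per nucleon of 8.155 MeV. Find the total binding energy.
B.E. = 8.155 × 164 = 1337 MeV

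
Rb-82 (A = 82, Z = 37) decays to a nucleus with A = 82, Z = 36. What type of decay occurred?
ΔA = 0, ΔZ = -1 ⇒ beta-plus decay (β⁺) or electron capture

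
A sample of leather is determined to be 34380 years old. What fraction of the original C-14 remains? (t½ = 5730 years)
N/N₀ = (1/2)^(t/t½) = 0.01562 = 1.56%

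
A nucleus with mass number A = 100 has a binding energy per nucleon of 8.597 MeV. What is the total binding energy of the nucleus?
B.E. = 8.597 × 100 = 859.7 MeV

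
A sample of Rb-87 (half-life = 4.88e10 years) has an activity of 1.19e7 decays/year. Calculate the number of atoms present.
N = A/λ = 8.378e17 atoms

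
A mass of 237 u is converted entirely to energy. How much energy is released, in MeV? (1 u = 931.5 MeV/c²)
E = mc² = 2.208e5 MeV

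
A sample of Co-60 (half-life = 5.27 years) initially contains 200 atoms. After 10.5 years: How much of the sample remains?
N = N₀(1/2)^(t/t½) = 50.26 atoms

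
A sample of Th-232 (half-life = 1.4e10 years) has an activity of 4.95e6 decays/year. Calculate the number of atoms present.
N = A/λ = 9.998e16 atoms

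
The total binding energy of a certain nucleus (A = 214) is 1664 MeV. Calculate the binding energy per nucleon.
B.E./A = 1664/214 = 7.776 MeV/nucleon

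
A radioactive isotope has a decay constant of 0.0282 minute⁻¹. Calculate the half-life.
t½ = ln(2)/λ = 24.58 minutes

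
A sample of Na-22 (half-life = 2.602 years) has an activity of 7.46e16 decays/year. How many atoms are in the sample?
N = A/λ = 2.8e17 atoms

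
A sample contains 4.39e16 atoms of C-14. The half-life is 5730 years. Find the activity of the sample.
A = λN = 5.31e12 decays/year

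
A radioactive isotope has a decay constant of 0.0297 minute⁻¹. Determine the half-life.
t½ = ln(2)/λ = 23.34 minutes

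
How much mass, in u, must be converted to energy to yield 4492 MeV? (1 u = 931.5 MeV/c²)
m = E/c² = 4.822 u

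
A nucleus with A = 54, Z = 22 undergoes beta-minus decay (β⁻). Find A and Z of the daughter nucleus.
Daughter: A = 54, Z = 23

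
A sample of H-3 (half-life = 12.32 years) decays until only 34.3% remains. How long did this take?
t = t½ × log₂(N₀/N) = 19.02 years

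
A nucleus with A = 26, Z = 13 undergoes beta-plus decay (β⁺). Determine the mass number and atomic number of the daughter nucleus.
Daughter: A = 26, Z = 12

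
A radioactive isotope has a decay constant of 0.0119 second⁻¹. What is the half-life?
t½ = ln(2)/λ = 58.25 seconds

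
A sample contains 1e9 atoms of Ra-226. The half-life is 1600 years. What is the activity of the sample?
A = λN = 4.332e5 decays/year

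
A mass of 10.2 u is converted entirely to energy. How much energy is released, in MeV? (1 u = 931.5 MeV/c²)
E = mc² = 9501 MeV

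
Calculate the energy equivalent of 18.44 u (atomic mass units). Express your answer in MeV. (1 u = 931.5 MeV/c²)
E = mc² = 17180 MeV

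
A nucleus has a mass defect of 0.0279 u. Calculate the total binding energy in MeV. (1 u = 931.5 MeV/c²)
B.E. = Δm × 931.5 = 25.99 MeV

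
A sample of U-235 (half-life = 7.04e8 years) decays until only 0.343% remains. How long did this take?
t = t½ × log₂(N₀/N) = 5.764e9 years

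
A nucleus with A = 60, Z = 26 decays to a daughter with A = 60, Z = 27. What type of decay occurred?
ΔA = 0, ΔZ = +1 ⇒ beta-minus decay (β⁻)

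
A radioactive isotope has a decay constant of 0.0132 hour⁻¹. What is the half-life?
t½ = ln(2)/λ = 52.51 hours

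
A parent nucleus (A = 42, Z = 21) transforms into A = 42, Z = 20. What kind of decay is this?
ΔA = 0, ΔZ = -1 ⇒ beta-plus decay (β⁺) or electron capture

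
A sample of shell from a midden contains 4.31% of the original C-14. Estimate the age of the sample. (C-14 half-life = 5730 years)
Age = t½ × log₂(1/ratio) = 25990 years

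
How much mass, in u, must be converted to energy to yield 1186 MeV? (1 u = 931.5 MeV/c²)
m = E/c² = 1.273 u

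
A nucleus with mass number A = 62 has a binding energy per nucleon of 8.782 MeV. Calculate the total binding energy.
B.E. = 8.782 × 62 = 544.5 MeV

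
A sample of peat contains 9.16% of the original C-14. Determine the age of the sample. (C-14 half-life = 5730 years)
Age = t½ × log₂(1/ratio) = 19760 years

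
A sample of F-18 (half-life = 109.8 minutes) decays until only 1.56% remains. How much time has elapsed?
t = t½ × log₂(N₀/N) = 659.1 minutes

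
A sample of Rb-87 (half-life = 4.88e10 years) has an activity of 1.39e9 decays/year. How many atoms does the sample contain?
N = A/λ = 9.786e19 atoms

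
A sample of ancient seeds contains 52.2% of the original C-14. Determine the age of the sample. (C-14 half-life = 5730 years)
Age = t½ × log₂(1/ratio) = 5374 years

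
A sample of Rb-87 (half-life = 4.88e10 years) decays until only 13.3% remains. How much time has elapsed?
t = t½ × log₂(N₀/N) = 1.42e11 years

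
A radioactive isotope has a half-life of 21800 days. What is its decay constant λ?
λ = ln(2)/t½ = 3.18e-5 day⁻¹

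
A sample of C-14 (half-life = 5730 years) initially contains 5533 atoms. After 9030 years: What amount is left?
N = N₀(1/2)^(t/t½) = 1856 atoms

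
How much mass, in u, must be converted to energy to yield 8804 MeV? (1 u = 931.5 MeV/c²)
m = E/c² = 9.451 u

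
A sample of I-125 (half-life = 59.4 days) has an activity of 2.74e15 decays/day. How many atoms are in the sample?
N = A/λ = 2.348e17 atoms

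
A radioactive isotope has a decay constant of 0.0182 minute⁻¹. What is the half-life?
t½ = ln(2)/λ = 38.09 minutes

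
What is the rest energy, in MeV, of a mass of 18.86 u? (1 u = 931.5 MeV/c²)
E = mc² = 17570 MeV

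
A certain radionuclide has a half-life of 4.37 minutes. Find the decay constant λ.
λ = ln(2)/t½ = 0.1586 minute⁻¹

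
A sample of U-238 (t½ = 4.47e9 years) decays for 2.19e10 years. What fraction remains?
N/N₀ = (1/2)^(t/t½) = 0.03351 = 3.35%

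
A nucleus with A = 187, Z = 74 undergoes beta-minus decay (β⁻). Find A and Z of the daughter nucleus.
Daughter: A = 187, Z = 75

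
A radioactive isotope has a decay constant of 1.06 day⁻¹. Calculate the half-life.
t½ = ln(2)/λ = 0.6539 days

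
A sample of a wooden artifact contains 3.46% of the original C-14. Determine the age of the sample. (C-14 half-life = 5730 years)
Age = t½ × log₂(1/ratio) = 27810 years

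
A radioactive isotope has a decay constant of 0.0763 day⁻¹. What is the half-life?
t½ = ln(2)/λ = 9.084 days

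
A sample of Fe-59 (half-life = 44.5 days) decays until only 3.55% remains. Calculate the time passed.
t = t½ × log₂(N₀/N) = 214.3 days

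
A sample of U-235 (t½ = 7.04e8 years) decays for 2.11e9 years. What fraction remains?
N/N₀ = (1/2)^(t/t½) = 0.1252 = 12.5%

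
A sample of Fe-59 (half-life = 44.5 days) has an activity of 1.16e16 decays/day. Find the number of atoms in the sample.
N = A/λ = 7.447e17 atoms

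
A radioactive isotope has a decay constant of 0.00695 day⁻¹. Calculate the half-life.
t½ = ln(2)/λ = 99.73 days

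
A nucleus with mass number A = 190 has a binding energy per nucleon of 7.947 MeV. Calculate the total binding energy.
B.E. = 7.947 × 190 = 1510 MeV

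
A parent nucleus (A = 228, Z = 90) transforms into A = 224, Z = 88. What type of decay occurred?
ΔA = -4, ΔZ = -2 ⇒ alpha decay (α)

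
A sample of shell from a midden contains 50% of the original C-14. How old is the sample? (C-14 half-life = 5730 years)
Age = t½ × log₂(1/ratio) = 5730 years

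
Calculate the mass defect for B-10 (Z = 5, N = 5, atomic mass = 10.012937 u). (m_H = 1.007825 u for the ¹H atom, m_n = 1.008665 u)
Δm = Z·m_H + N·m_n − M = 0.06951 u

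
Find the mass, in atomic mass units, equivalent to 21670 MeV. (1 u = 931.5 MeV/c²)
m = E/c² = 23.26 u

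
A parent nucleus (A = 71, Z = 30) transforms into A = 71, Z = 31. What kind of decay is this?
ΔA = 0, ΔZ = +1 ⇒ beta-minus decay (β⁻)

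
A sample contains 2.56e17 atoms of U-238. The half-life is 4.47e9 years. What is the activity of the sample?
A = λN = 3.97e7 decays/year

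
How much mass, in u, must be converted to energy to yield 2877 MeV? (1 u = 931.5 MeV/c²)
m = E/c² = 3.089 u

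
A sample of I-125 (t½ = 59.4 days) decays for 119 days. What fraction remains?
N/N₀ = (1/2)^(t/t½) = 0.2494 = 24.9%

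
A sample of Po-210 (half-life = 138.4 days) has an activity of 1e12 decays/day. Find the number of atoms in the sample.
N = A/λ = 1.997e14 atoms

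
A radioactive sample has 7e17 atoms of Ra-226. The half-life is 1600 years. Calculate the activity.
A = λN = 3.033e14 decays/year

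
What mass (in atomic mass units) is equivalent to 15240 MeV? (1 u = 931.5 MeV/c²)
m = E/c² = 16.36 u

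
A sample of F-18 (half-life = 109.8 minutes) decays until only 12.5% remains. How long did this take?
t = t½ × log₂(N₀/N) = 329.4 minutes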